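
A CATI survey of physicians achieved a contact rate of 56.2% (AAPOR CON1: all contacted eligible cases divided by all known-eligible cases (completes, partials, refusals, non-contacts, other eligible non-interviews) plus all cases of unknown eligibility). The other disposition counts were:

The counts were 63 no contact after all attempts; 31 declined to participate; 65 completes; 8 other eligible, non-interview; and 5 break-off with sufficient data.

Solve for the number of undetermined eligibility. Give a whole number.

22

Numerator → 65 + 5 + 31 + 8 = 109
CON1 = 109 / D = 0.562
D = 109 / 0.562 = 194.0
Other denominator terms total 172
undetermined eligibility = 194.0 − 172 ≈ 22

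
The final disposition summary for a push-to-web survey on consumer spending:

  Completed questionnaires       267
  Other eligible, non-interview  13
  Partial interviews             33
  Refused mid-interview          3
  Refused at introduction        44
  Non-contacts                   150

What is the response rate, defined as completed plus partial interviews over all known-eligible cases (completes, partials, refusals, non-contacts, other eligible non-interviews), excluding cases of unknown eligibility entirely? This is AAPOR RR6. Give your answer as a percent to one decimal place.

58.8%

Refused = 44 + 3 = 47
Num = 267 + 33 = 300
Base = 267 + 33 + 47 + 150 + 13 = 510
RR6 = 300 / 510 = 0.5882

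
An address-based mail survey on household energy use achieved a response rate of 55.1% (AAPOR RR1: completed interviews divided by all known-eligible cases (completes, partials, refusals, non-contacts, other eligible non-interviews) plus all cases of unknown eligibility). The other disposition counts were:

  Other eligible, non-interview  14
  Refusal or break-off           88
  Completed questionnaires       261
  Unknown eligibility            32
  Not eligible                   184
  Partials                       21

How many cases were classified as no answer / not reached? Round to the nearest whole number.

RR1 = 261 / D = 0.551
D = 261 / 0.551 = 473.7
Remaining denominator categories sum to 416
no answer / not reached = 473.7 − 416 ≈ 58

58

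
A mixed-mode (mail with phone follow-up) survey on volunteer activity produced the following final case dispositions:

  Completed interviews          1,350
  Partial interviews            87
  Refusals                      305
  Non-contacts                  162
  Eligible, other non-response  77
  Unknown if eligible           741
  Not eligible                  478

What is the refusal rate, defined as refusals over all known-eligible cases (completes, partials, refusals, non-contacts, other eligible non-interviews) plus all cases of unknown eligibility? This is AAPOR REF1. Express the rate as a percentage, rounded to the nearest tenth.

Numerator: 305
Denominator: 1350 + 87 + 305 + 162 + 77 + 741 = 2722
REF1 = 305 / 2722 = 0.1120

11.2%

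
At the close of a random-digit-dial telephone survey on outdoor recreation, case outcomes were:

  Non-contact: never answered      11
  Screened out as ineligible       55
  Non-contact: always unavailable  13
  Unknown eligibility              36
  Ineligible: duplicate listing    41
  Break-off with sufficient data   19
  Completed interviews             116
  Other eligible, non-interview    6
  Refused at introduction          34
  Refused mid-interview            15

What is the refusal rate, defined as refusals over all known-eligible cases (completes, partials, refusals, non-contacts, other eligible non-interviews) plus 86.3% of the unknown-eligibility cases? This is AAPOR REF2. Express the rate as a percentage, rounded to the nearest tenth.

20.0%

Refusal or break-off = 34 + 15 = 49
Never reached = 11 + 13 = 24
Ineligible = 55 + 41 = 96
Num = 49
Determined eligible = 116 + 19 + 49 + 24 + 6 = 214
Estimated eligible among unknowns = 0.8630 × 36 = 31.07
Denom = 214 + 31.07 = 245.07
REF2 = 49 / 245.07 = 0.1999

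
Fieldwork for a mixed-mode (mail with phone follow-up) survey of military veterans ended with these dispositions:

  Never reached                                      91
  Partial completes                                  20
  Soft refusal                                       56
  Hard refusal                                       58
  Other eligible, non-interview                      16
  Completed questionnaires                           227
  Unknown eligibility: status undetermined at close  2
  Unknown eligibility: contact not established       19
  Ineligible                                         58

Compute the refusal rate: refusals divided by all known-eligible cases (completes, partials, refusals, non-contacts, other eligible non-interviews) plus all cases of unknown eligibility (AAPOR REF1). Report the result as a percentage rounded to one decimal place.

23.3%

Refusal or break-off = 58 + 56 = 114
Unknown if eligible = 19 + 2 = 21
Numerator: 114
Base: 227 + 20 + 114 + 91 + 16 + 21 = 489
REF1 = 114 / 489 = 0.2331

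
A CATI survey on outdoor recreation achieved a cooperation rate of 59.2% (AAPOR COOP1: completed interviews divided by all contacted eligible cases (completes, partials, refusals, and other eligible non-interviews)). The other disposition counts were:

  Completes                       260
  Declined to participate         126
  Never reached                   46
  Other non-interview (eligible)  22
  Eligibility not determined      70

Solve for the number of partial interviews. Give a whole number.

31

COOP1 = 260 / D = 0.592
D = 260 / 0.592 = 439.2
Other denominator terms total 408
partial interviews = 439.2 − 408 ≈ 31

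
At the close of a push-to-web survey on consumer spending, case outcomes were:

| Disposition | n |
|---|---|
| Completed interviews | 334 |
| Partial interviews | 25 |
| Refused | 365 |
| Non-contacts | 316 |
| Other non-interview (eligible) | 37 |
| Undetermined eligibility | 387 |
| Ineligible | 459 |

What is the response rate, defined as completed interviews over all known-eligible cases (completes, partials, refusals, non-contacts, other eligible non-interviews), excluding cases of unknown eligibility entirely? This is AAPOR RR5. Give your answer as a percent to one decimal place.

31.0%

Num: 334
Denominator: 334 + 25 + 365 + 316 + 37 = 1077
RR5 = 334 / 1077 = 0.3101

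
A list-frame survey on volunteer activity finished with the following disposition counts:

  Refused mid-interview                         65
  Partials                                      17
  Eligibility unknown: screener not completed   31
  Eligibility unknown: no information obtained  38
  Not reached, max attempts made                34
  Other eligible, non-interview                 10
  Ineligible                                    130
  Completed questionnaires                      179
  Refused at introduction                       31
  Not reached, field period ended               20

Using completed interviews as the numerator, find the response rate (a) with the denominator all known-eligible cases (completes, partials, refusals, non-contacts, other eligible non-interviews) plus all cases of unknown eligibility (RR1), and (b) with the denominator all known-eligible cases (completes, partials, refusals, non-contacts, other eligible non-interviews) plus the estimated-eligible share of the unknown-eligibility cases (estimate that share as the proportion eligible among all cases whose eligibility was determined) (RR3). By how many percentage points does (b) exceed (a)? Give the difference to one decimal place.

1.9

Refusals = 31 + 65 = 96
Non-contacts = 20 + 34 = 54
Unknown if eligible = 31 + 38 = 69
Num = 179
Denominator = 179 + 17 + 96 + 54 + 10 + 69 = 425
RR1 = 179 / 425 = 0.4212
Determined eligible = 179 + 17 + 96 + 54 + 10 = 356
e = 356 / (356 + 130) = 356 / 486 = 0.7325
e × U = 0.7325 × 69 = 50.54
Denominator = 356 + 50.54 = 406.54
RR3 = 179 / 406.54 = 0.4403
Difference = 44.03 − 42.12 = 1.91 percentage points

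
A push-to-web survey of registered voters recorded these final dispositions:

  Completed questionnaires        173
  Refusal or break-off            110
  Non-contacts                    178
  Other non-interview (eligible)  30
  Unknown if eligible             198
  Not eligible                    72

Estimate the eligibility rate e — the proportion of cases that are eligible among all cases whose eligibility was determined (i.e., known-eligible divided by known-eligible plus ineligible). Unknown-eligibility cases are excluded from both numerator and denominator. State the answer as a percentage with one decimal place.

87.2%

Determined eligible = 173 + 110 + 178 + 30 = 491
e = 491 / (491 + 72) = 491 / 563 = 0.8721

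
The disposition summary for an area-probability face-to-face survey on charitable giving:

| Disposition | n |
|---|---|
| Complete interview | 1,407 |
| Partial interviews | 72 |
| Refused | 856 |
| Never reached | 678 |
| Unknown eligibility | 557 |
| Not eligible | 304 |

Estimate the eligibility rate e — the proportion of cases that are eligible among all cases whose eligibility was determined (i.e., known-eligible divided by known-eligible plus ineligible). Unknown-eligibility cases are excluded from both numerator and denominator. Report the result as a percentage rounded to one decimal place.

Determined eligible → 1407 + 72 + 856 + 678 = 3013
e = 3013 / (3013 + 304) = 3013 / 3317 = 0.9084

90.8%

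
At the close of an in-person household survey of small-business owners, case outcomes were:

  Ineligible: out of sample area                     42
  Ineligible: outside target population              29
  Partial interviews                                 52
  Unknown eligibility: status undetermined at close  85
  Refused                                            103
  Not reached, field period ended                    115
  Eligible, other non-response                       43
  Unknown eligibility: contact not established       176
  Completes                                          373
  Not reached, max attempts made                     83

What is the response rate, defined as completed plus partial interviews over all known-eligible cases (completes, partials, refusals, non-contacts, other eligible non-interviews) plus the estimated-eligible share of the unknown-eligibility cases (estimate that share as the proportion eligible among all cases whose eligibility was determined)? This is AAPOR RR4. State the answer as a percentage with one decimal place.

42.2%

Never reached = 115 + 83 = 198
Unknown eligibility = 176 + 85 = 261
Screened out, ineligible = 29 + 42 = 71
Num → 373 + 52 = 425
Eligible (known) → 373 + 52 + 103 + 198 + 43 = 769
e = 769 / (769 + 71) = 769 / 840 = 0.9155
e × U → 0.9155 × 261 = 238.95
Denominator → 769 + 238.95 = 1007.95
RR4 = 425 / 1007.95 = 0.4216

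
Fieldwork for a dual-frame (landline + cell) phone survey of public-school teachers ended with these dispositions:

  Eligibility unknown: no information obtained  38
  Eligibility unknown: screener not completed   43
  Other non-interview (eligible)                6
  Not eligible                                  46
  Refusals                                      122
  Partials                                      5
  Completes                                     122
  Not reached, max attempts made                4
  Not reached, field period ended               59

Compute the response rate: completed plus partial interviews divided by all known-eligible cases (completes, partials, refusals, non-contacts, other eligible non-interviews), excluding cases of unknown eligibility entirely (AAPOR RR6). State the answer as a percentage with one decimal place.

39.9%

No contact after all attempts = 59 + 4 = 63
Unknown eligibility = 43 + 38 = 81
Numerator → 122 + 5 = 127
Denom → 122 + 5 + 122 + 63 + 6 = 318
RR6 = 127 / 318 = 0.3994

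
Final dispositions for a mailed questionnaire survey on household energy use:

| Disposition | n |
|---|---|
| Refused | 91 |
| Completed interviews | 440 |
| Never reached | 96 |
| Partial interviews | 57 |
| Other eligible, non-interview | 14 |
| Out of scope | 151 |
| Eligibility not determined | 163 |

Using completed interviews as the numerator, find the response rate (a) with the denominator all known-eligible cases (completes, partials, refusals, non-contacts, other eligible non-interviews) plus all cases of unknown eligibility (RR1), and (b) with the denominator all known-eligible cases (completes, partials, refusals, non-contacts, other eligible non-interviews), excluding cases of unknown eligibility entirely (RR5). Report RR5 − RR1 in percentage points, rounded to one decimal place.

11.9

Numerator → 440
Denominator → 440 + 57 + 91 + 96 + 14 + 163 = 861
RR1 = 440 / 861 = 0.5110
Denominator → 440 + 57 + 91 + 96 + 14 = 698
RR5 = 440 / 698 = 0.6304
Difference = 63.04 − 51.10 = 11.94 percentage points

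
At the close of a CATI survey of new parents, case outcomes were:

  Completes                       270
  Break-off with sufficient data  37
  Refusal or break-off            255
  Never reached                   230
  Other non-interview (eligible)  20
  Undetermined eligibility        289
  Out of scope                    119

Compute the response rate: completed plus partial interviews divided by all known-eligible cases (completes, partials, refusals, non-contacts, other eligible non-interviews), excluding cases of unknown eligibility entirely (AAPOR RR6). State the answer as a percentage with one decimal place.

Numerator = 270 + 37 = 307
Base = 270 + 37 + 255 + 230 + 20 = 812
RR6 = 307 / 812 = 0.3781

37.8%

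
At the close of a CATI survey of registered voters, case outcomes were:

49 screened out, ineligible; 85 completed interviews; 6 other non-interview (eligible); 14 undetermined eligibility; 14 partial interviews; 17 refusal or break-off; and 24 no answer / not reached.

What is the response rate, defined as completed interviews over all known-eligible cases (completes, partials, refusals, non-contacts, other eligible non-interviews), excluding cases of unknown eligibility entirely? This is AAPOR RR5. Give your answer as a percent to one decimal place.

58.2%

Numerator: 85
Denominator: 85 + 14 + 17 + 24 + 6 = 146
RR5 = 85 / 146 = 0.5822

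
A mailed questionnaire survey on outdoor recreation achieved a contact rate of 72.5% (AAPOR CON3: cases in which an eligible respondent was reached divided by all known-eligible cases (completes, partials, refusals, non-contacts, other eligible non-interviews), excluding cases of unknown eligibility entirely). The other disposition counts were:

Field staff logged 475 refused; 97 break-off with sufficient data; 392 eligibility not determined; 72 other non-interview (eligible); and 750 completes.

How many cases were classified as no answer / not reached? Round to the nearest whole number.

Numerator = 750 + 97 + 475 + 72 = 1394
CON3 = 1394 / D = 0.725
D = 1394 / 0.725 = 1922.8
Remaining denominator categories sum to 1394
no answer / not reached = 1922.8 − 1394 ≈ 529

529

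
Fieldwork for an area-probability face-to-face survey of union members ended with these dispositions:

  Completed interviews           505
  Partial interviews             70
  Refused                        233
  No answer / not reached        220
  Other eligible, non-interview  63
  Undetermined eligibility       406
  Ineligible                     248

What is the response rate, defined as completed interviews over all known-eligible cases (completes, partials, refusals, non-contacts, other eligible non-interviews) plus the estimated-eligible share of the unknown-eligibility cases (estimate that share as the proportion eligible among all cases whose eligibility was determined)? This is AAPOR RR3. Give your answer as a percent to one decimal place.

Numerator → 505
Eligible (known) → 505 + 70 + 233 + 220 + 63 = 1091
e = 1091 / (1091 + 248) = 1091 / 1339 = 0.8148
Estimated eligible among unknowns → 0.8148 × 406 = 330.81
Denominator → 1091 + 330.81 = 1421.81
RR3 = 505 / 1421.81 = 0.3552

35.5%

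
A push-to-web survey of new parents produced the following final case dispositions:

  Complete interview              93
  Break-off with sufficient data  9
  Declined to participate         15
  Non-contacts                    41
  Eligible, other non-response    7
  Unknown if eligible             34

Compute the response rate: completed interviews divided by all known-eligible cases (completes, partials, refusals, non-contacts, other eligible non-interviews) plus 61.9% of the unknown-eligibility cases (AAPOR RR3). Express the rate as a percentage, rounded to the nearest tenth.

Num: 93
Known eligible: 93 + 9 + 15 + 41 + 7 = 165
Eligible share of unknowns: 0.6190 × 34 = 21.05
Denom: 165 + 21.05 = 186.05
RR3 = 93 / 186.05 = 0.4999

50.0%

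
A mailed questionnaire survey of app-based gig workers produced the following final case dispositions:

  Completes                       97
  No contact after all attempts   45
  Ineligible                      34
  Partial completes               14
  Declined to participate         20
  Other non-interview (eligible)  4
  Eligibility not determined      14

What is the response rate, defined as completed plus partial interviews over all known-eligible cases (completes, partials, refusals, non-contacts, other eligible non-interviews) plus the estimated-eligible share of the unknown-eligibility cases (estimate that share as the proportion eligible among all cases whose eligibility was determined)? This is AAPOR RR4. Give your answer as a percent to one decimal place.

57.9%

Numerator = 97 + 14 = 111
Known eligible = 97 + 14 + 20 + 45 + 4 = 180
e = 180 / (180 + 34) = 180 / 214 = 0.8411
Eligible share of unknowns = 0.8411 × 14 = 11.78
Base = 180 + 11.78 = 191.78
RR4 = 111 / 191.78 = 0.5788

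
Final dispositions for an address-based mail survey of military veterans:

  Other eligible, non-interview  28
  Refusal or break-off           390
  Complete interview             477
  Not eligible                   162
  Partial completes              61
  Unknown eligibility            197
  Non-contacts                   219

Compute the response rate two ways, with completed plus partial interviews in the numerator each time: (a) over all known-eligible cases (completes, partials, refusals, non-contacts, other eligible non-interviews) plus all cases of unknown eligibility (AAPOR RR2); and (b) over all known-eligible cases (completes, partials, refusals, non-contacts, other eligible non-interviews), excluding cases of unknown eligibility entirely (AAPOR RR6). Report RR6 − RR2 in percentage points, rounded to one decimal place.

Numerator = 477 + 61 = 538
Denominator = 477 + 61 + 390 + 219 + 28 + 197 = 1372
RR2 = 538 / 1372 = 0.3921
Denominator = 477 + 61 + 390 + 219 + 28 = 1175
RR6 = 538 / 1175 = 0.4579
Difference = 45.79 − 39.21 = 6.58 percentage points

6.6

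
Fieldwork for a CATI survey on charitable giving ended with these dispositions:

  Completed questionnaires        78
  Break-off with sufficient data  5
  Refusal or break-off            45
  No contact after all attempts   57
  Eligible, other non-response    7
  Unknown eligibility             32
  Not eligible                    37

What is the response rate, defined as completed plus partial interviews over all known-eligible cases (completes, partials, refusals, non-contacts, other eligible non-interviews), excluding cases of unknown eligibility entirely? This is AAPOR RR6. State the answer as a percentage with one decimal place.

Numerator = 78 + 5 = 83
Denom = 78 + 5 + 45 + 57 + 7 = 192
RR6 = 83 / 192 = 0.4323

43.2%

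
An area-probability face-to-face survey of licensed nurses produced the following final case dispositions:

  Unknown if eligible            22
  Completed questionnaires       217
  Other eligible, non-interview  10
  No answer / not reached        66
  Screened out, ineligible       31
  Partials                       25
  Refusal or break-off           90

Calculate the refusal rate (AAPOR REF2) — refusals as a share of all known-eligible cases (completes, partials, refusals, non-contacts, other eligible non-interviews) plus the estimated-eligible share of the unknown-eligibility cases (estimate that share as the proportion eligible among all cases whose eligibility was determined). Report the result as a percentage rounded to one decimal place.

21.0%

Num = 90
Determined eligible = 217 + 25 + 90 + 66 + 10 = 408
e = 408 / (408 + 31) = 408 / 439 = 0.9294
Estimated eligible among unknowns = 0.9294 × 22 = 20.45
Denom = 408 + 20.45 = 428.45
REF2 = 90 / 428.45 = 0.2101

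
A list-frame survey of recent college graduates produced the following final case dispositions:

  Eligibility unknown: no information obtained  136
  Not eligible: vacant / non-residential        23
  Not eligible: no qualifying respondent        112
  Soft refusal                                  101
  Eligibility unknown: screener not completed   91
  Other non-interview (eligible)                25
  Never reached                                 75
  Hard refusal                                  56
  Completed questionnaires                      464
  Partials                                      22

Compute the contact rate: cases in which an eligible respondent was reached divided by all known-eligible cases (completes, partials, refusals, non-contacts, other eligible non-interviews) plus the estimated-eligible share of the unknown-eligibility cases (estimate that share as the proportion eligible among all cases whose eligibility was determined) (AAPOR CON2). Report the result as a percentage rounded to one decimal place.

71.4%

Refusals = 56 + 101 = 157
Unknown if eligible = 91 + 136 = 227
Screened out, ineligible = 112 + 23 = 135
Numerator → 464 + 22 + 157 + 25 = 668
Determined eligible → 464 + 22 + 157 + 75 + 25 = 743
e = 743 / (743 + 135) = 743 / 878 = 0.8462
Eligible share of unknowns → 0.8462 × 227 = 192.09
Base → 743 + 192.09 = 935.09
CON2 = 668 / 935.09 = 0.7144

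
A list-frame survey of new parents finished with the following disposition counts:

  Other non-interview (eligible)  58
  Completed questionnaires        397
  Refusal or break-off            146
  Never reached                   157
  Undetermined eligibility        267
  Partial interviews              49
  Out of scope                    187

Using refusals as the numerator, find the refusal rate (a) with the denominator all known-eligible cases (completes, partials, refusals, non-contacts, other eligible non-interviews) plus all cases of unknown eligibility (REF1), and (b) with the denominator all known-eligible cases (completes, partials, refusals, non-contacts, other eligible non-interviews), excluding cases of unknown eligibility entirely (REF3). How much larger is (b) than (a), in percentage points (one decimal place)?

Top = 146
Denom = 397 + 49 + 146 + 157 + 58 + 267 = 1074
REF1 = 146 / 1074 = 0.1359
Denom = 397 + 49 + 146 + 157 + 58 = 807
REF3 = 146 / 807 = 0.1809
Difference = 18.09 − 13.59 = 4.50 percentage points

4.5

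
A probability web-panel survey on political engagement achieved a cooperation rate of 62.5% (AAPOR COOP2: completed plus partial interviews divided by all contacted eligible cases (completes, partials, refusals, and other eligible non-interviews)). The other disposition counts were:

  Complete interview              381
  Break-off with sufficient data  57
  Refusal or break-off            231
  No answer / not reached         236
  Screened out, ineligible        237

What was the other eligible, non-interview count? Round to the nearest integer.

32

Numerator: 381 + 57 = 438
COOP2 = 438 / D = 0.625
D = 438 / 0.625 = 700.8
Other denominator terms total 669
other eligible, non-interview = 700.8 − 669 ≈ 32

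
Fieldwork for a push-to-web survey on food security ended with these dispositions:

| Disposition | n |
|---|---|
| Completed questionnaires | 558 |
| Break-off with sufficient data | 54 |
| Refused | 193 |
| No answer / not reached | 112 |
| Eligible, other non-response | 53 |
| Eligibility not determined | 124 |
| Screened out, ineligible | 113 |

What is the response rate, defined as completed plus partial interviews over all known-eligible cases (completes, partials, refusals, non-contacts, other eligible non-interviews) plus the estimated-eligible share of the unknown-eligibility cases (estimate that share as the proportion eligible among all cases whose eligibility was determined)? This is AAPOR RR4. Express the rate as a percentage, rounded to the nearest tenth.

56.6%

Num: 558 + 54 = 612
Eligible (known): 558 + 54 + 193 + 112 + 53 = 970
e = 970 / (970 + 113) = 970 / 1083 = 0.8957
Estimated eligible among unknowns: 0.8957 × 124 = 111.07
Denom: 970 + 111.07 = 1081.07
RR4 = 612 / 1081.07 = 0.5661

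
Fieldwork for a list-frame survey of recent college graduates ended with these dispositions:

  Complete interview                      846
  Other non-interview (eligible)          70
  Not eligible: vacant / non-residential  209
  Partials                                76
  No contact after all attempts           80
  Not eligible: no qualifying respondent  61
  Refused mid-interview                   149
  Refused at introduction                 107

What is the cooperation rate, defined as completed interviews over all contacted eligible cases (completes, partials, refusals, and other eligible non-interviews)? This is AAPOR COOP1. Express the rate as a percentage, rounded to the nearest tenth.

67.8%

Refusal or break-off = 107 + 149 = 256
Not eligible = 61 + 209 = 270
Numerator = 846
Denominator = 846 + 76 + 256 + 70 = 1248
COOP1 = 846 / 1248 = 0.6779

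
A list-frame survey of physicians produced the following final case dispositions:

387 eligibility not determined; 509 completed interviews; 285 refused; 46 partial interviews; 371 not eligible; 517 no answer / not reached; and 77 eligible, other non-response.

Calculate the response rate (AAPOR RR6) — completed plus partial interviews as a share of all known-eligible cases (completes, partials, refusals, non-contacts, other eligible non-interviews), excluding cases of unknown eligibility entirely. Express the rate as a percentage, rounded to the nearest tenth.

Top → 509 + 46 = 555
Denominator → 509 + 46 + 285 + 517 + 77 = 1434
RR6 = 555 / 1434 = 0.3870

38.7%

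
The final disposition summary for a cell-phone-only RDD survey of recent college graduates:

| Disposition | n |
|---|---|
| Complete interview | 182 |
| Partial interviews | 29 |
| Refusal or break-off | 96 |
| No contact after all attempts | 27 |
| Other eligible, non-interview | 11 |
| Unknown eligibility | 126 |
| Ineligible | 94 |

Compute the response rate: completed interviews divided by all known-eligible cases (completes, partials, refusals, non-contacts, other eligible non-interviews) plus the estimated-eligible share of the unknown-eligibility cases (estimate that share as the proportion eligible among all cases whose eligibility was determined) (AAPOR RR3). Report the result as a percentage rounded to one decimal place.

41.0%

Top: 182
Determined eligible: 182 + 29 + 96 + 27 + 11 = 345
e = 345 / (345 + 94) = 345 / 439 = 0.7859
Eligible share of unknowns: 0.7859 × 126 = 99.02
Denom: 345 + 99.02 = 444.02
RR3 = 182 / 444.02 = 0.4099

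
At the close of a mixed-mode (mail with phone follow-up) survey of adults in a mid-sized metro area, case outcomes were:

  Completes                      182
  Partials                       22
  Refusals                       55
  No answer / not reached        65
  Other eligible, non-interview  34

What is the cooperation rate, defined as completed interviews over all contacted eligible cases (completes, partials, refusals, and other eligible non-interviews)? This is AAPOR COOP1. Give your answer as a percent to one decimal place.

62.1%

Numerator → 182
Denominator → 182 + 22 + 55 + 34 = 293
COOP1 = 182 / 293 = 0.6212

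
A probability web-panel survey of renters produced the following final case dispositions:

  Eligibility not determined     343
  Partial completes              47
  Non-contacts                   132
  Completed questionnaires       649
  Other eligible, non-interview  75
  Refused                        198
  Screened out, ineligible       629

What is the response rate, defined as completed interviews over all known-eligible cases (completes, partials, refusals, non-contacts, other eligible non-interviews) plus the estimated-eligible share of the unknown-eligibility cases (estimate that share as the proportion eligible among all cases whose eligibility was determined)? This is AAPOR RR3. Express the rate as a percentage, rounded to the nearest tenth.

Numerator = 649
Known eligible = 649 + 47 + 198 + 132 + 75 = 1101
e = 1101 / (1101 + 629) = 1101 / 1730 = 0.6364
e × U = 0.6364 × 343 = 218.29
Denominator = 1101 + 218.29 = 1319.29
RR3 = 649 / 1319.29 = 0.4919

49.2%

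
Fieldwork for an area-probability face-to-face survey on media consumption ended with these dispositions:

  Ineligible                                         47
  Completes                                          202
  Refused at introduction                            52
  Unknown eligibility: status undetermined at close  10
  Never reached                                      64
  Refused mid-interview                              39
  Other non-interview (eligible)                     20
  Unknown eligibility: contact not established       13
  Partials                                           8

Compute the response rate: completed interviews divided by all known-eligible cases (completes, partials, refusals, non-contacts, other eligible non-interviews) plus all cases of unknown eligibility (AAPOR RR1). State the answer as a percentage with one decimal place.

Refused = 52 + 39 = 91
Unknown if eligible = 13 + 10 = 23
Num → 202
Base → 202 + 8 + 91 + 64 + 20 + 23 = 408
RR1 = 202 / 408 = 0.4951

49.5%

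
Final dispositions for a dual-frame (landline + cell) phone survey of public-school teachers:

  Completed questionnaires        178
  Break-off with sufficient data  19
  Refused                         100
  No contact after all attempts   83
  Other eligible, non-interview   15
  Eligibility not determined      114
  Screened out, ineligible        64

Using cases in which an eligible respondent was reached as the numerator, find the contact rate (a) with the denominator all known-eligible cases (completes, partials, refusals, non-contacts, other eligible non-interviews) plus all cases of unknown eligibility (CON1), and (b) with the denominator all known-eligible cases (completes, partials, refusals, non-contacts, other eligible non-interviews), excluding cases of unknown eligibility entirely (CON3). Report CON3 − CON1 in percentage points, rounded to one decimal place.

Num → 178 + 19 + 100 + 15 = 312
Denom → 178 + 19 + 100 + 83 + 15 + 114 = 509
CON1 = 312 / 509 = 0.6130
Denom → 178 + 19 + 100 + 83 + 15 = 395
CON3 = 312 / 395 = 0.7899
Difference = 78.99 − 61.30 = 17.69 percentage points

17.7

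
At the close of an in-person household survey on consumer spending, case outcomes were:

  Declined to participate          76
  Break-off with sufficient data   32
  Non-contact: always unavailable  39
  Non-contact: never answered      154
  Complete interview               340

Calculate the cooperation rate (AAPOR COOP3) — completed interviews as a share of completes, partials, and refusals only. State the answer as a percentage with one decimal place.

Never reached = 154 + 39 = 193
Top: 340
Denom: 340 + 32 + 76 = 448
COOP3 = 340 / 448 = 0.7589

75.9%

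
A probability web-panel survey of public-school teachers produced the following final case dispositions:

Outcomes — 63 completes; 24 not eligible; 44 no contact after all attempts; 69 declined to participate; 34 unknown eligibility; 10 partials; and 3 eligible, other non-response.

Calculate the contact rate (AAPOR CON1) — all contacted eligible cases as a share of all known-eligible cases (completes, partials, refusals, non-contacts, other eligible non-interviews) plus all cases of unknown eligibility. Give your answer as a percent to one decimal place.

65.0%

Num → 63 + 10 + 69 + 3 = 145
Denominator → 63 + 10 + 69 + 44 + 3 + 34 = 223
CON1 = 145 / 223 = 0.6502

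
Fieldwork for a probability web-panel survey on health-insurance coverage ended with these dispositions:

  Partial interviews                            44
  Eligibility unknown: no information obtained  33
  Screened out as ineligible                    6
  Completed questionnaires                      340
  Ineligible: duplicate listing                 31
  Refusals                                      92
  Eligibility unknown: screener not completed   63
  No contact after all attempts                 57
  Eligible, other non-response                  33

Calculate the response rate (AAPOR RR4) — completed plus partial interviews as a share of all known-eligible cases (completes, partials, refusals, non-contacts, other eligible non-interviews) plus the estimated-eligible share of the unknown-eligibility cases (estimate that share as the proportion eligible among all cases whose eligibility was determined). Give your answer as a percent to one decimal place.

58.5%

Undetermined eligibility = 63 + 33 = 96
Not eligible = 6 + 31 = 37
Num: 340 + 44 = 384
Eligible (known): 340 + 44 + 92 + 57 + 33 = 566
e = 566 / (566 + 37) = 566 / 603 = 0.9386
Estimated eligible among unknowns: 0.9386 × 96 = 90.11
Denom: 566 + 90.11 = 656.11
RR4 = 384 / 656.11 = 0.5853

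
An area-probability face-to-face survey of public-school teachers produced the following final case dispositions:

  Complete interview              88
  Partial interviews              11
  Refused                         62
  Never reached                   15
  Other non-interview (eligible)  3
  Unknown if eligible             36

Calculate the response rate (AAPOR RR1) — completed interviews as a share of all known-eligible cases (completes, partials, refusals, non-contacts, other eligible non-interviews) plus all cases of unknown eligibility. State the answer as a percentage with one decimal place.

40.9%

Top = 88
Base = 88 + 11 + 62 + 15 + 3 + 36 = 215
RR1 = 88 / 215 = 0.4093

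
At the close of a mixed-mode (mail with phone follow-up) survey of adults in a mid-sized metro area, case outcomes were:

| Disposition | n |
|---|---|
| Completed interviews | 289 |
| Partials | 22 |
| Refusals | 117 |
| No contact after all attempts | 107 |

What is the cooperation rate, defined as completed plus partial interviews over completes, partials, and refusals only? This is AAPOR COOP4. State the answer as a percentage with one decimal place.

72.7%

Top: 289 + 22 = 311
Denom: 289 + 22 + 117 = 428
COOP4 = 311 / 428 = 0.7266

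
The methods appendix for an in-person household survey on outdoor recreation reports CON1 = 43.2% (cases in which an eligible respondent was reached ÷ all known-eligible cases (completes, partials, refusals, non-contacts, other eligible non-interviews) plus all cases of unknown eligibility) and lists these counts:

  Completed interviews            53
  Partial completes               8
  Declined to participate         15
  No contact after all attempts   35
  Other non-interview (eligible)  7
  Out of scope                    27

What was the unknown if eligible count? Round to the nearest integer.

Top = 53 + 8 + 15 + 7 = 83
CON1 = 83 / D = 0.432
D = 83 / 0.432 = 192.1
Other denominator terms total 118
unknown if eligible = 192.1 − 118 ≈ 74

74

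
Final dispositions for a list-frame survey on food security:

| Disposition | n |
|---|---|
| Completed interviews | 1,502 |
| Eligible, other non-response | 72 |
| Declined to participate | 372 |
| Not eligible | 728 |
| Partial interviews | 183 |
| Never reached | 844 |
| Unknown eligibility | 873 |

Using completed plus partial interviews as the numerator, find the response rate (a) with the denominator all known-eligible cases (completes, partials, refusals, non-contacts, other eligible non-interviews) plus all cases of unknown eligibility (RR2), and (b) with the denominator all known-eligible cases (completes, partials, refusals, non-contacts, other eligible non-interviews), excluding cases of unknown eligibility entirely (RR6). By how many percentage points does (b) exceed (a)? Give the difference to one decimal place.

Numerator: 1502 + 183 = 1685
Base: 1502 + 183 + 372 + 844 + 72 + 873 = 3846
RR2 = 1685 / 3846 = 0.4381
Base: 1502 + 183 + 372 + 844 + 72 = 2973
RR6 = 1685 / 2973 = 0.5668
Difference = 56.68 − 43.81 = 12.87 percentage points

12.9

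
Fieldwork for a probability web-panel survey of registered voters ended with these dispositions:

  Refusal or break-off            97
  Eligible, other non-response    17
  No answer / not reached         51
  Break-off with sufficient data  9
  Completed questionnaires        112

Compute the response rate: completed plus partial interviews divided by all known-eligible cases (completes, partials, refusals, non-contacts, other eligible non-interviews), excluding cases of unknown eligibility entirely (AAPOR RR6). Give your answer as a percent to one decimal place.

42.3%

Numerator = 112 + 9 = 121
Denom = 112 + 9 + 97 + 51 + 17 = 286
RR6 = 121 / 286 = 0.4231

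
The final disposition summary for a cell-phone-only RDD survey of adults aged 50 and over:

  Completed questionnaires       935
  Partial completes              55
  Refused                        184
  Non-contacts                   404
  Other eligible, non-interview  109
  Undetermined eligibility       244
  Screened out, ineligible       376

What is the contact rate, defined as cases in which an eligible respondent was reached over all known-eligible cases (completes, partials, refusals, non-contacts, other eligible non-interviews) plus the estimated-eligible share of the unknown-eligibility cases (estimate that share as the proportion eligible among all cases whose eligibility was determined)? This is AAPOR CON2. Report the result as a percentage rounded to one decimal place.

68.0%

Numerator → 935 + 55 + 184 + 109 = 1283
Determined eligible → 935 + 55 + 184 + 404 + 109 = 1687
e = 1687 / (1687 + 376) = 1687 / 2063 = 0.8177
e × U → 0.8177 × 244 = 199.52
Denom → 1687 + 199.52 = 1886.52
CON2 = 1283 / 1886.52 = 0.6801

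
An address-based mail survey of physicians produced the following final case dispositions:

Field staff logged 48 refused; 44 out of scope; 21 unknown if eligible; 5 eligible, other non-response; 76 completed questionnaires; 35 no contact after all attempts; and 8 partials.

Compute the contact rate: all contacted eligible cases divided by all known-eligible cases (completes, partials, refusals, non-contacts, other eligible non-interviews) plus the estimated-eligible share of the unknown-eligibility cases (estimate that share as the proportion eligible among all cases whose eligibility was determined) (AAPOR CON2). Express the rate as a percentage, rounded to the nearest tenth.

72.6%

Top = 76 + 8 + 48 + 5 = 137
Determined eligible = 76 + 8 + 48 + 35 + 5 = 172
e = 172 / (172 + 44) = 172 / 216 = 0.7963
Estimated eligible among unknowns = 0.7963 × 21 = 16.72
Denom = 172 + 16.72 = 188.72
CON2 = 137 / 188.72 = 0.7259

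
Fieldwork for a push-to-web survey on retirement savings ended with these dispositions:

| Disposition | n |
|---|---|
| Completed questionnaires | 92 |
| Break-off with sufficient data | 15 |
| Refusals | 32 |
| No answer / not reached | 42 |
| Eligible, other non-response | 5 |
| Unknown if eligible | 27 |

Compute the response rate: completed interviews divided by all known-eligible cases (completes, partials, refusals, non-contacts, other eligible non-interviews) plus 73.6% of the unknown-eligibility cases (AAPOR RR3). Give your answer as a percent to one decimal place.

Num → 92
Known eligible → 92 + 15 + 32 + 42 + 5 = 186
e × U → 0.7360 × 27 = 19.87
Denom → 186 + 19.87 = 205.87
RR3 = 92 / 205.87 = 0.4469

44.7%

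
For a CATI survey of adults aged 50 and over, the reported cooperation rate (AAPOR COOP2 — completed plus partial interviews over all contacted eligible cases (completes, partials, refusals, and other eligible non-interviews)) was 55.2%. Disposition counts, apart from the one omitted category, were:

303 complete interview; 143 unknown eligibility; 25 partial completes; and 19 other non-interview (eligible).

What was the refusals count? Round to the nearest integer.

247

Top: 303 + 25 = 328
COOP2 = 328 / D = 0.552
D = 328 / 0.552 = 594.2
Remaining denominator categories sum to 347
refusals = 594.2 − 347 ≈ 247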